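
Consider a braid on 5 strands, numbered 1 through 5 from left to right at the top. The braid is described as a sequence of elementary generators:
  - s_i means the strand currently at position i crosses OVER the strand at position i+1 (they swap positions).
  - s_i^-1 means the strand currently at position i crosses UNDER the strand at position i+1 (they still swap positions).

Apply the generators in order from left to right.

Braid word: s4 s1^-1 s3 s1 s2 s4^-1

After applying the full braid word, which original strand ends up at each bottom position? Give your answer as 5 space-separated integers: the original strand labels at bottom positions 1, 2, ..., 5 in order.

Answer: 1 5 2 4 3

Derivation:
Gen 1 (s4): strand 4 crosses over strand 5. Perm now: [1 2 3 5 4]
Gen 2 (s1^-1): strand 1 crosses under strand 2. Perm now: [2 1 3 5 4]
Gen 3 (s3): strand 3 crosses over strand 5. Perm now: [2 1 5 3 4]
Gen 4 (s1): strand 2 crosses over strand 1. Perm now: [1 2 5 3 4]
Gen 5 (s2): strand 2 crosses over strand 5. Perm now: [1 5 2 3 4]
Gen 6 (s4^-1): strand 3 crosses under strand 4. Perm now: [1 5 2 4 3]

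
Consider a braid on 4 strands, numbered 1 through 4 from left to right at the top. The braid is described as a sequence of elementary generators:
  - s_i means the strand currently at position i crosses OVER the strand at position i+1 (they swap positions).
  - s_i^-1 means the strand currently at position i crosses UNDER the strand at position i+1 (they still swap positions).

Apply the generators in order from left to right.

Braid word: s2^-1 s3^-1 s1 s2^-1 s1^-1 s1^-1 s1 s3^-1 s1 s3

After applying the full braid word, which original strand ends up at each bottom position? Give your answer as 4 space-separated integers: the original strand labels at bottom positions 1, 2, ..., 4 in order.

Gen 1 (s2^-1): strand 2 crosses under strand 3. Perm now: [1 3 2 4]
Gen 2 (s3^-1): strand 2 crosses under strand 4. Perm now: [1 3 4 2]
Gen 3 (s1): strand 1 crosses over strand 3. Perm now: [3 1 4 2]
Gen 4 (s2^-1): strand 1 crosses under strand 4. Perm now: [3 4 1 2]
Gen 5 (s1^-1): strand 3 crosses under strand 4. Perm now: [4 3 1 2]
Gen 6 (s1^-1): strand 4 crosses under strand 3. Perm now: [3 4 1 2]
Gen 7 (s1): strand 3 crosses over strand 4. Perm now: [4 3 1 2]
Gen 8 (s3^-1): strand 1 crosses under strand 2. Perm now: [4 3 2 1]
Gen 9 (s1): strand 4 crosses over strand 3. Perm now: [3 4 2 1]
Gen 10 (s3): strand 2 crosses over strand 1. Perm now: [3 4 1 2]

Answer: 3 4 1 2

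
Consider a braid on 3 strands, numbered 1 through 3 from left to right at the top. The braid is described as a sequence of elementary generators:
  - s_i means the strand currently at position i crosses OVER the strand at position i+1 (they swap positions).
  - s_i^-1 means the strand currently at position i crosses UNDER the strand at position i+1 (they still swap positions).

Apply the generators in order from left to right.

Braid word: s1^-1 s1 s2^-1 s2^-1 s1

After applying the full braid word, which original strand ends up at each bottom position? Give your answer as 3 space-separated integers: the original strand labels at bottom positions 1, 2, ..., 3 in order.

Answer: 2 1 3

Derivation:
Gen 1 (s1^-1): strand 1 crosses under strand 2. Perm now: [2 1 3]
Gen 2 (s1): strand 2 crosses over strand 1. Perm now: [1 2 3]
Gen 3 (s2^-1): strand 2 crosses under strand 3. Perm now: [1 3 2]
Gen 4 (s2^-1): strand 3 crosses under strand 2. Perm now: [1 2 3]
Gen 5 (s1): strand 1 crosses over strand 2. Perm now: [2 1 3]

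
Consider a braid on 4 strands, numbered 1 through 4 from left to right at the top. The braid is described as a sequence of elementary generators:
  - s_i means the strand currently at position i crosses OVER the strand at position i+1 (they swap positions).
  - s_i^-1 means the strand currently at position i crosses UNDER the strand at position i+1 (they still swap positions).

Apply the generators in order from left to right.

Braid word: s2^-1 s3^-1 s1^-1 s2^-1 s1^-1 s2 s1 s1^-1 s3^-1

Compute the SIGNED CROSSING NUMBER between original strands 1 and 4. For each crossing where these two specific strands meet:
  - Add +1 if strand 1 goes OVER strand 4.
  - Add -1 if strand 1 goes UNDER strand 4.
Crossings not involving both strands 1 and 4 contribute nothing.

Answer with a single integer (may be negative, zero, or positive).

Answer: -3

Derivation:
Gen 1: crossing 2x3. Both 1&4? no. Sum: 0
Gen 2: crossing 2x4. Both 1&4? no. Sum: 0
Gen 3: crossing 1x3. Both 1&4? no. Sum: 0
Gen 4: 1 under 4. Both 1&4? yes. Contrib: -1. Sum: -1
Gen 5: crossing 3x4. Both 1&4? no. Sum: -1
Gen 6: crossing 3x1. Both 1&4? no. Sum: -1
Gen 7: 4 over 1. Both 1&4? yes. Contrib: -1. Sum: -2
Gen 8: 1 under 4. Both 1&4? yes. Contrib: -1. Sum: -3
Gen 9: crossing 3x2. Both 1&4? no. Sum: -3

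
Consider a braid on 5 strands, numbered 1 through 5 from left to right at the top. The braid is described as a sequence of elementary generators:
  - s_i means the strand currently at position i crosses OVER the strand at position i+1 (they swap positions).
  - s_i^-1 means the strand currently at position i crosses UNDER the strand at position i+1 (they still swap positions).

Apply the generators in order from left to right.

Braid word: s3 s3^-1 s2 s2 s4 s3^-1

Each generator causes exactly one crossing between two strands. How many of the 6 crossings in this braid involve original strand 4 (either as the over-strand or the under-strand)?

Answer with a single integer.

Gen 1: crossing 3x4. Involves strand 4? yes. Count so far: 1
Gen 2: crossing 4x3. Involves strand 4? yes. Count so far: 2
Gen 3: crossing 2x3. Involves strand 4? no. Count so far: 2
Gen 4: crossing 3x2. Involves strand 4? no. Count so far: 2
Gen 5: crossing 4x5. Involves strand 4? yes. Count so far: 3
Gen 6: crossing 3x5. Involves strand 4? no. Count so far: 3

Answer: 3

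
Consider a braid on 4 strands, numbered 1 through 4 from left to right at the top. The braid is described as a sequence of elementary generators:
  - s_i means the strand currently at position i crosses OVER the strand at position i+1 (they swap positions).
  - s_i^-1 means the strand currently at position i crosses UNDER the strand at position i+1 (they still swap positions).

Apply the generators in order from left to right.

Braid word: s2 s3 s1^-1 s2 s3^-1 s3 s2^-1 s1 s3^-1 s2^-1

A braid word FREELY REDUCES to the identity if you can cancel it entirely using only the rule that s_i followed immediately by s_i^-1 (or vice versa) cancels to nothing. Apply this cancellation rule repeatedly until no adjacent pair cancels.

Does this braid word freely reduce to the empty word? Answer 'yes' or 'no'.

Answer: yes

Derivation:
Gen 1 (s2): push. Stack: [s2]
Gen 2 (s3): push. Stack: [s2 s3]
Gen 3 (s1^-1): push. Stack: [s2 s3 s1^-1]
Gen 4 (s2): push. Stack: [s2 s3 s1^-1 s2]
Gen 5 (s3^-1): push. Stack: [s2 s3 s1^-1 s2 s3^-1]
Gen 6 (s3): cancels prior s3^-1. Stack: [s2 s3 s1^-1 s2]
Gen 7 (s2^-1): cancels prior s2. Stack: [s2 s3 s1^-1]
Gen 8 (s1): cancels prior s1^-1. Stack: [s2 s3]
Gen 9 (s3^-1): cancels prior s3. Stack: [s2]
Gen 10 (s2^-1): cancels prior s2. Stack: []
Reduced word: (empty)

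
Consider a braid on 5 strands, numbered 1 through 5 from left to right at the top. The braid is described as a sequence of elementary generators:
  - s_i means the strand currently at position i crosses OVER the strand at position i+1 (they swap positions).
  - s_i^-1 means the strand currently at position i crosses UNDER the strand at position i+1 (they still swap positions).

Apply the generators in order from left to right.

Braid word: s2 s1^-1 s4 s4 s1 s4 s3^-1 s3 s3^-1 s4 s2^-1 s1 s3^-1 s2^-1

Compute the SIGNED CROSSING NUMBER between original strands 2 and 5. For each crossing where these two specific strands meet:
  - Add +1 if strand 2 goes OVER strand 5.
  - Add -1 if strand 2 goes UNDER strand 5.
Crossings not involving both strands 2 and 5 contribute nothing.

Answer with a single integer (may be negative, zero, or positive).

Answer: -3

Derivation:
Gen 1: crossing 2x3. Both 2&5? no. Sum: 0
Gen 2: crossing 1x3. Both 2&5? no. Sum: 0
Gen 3: crossing 4x5. Both 2&5? no. Sum: 0
Gen 4: crossing 5x4. Both 2&5? no. Sum: 0
Gen 5: crossing 3x1. Both 2&5? no. Sum: 0
Gen 6: crossing 4x5. Both 2&5? no. Sum: 0
Gen 7: 2 under 5. Both 2&5? yes. Contrib: -1. Sum: -1
Gen 8: 5 over 2. Both 2&5? yes. Contrib: -1. Sum: -2
Gen 9: 2 under 5. Both 2&5? yes. Contrib: -1. Sum: -3
Gen 10: crossing 2x4. Both 2&5? no. Sum: -3
Gen 11: crossing 3x5. Both 2&5? no. Sum: -3
Gen 12: crossing 1x5. Both 2&5? no. Sum: -3
Gen 13: crossing 3x4. Both 2&5? no. Sum: -3
Gen 14: crossing 1x4. Both 2&5? no. Sum: -3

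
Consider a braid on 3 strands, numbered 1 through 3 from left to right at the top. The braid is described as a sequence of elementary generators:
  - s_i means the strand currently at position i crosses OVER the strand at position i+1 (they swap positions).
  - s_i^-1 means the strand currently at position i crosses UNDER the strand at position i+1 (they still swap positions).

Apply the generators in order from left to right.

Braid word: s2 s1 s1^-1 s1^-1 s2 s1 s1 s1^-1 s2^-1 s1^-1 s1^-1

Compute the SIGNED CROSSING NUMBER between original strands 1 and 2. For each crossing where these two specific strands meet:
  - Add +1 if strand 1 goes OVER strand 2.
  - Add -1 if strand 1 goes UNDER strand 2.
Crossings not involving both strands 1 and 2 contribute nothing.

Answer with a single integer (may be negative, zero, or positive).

Answer: 1

Derivation:
Gen 1: crossing 2x3. Both 1&2? no. Sum: 0
Gen 2: crossing 1x3. Both 1&2? no. Sum: 0
Gen 3: crossing 3x1. Both 1&2? no. Sum: 0
Gen 4: crossing 1x3. Both 1&2? no. Sum: 0
Gen 5: 1 over 2. Both 1&2? yes. Contrib: +1. Sum: 1
Gen 6: crossing 3x2. Both 1&2? no. Sum: 1
Gen 7: crossing 2x3. Both 1&2? no. Sum: 1
Gen 8: crossing 3x2. Both 1&2? no. Sum: 1
Gen 9: crossing 3x1. Both 1&2? no. Sum: 1
Gen 10: 2 under 1. Both 1&2? yes. Contrib: +1. Sum: 2
Gen 11: 1 under 2. Both 1&2? yes. Contrib: -1. Sum: 1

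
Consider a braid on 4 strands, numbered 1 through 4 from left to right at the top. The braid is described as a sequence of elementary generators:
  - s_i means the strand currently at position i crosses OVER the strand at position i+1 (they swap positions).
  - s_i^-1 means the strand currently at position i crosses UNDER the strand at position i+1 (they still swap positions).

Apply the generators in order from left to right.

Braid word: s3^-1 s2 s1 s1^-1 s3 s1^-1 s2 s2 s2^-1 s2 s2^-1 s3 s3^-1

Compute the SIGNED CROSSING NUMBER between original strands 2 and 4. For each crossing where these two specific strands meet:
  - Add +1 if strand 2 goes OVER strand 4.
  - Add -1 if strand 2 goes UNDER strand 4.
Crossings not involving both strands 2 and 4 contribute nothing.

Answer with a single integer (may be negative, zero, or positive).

Gen 1: crossing 3x4. Both 2&4? no. Sum: 0
Gen 2: 2 over 4. Both 2&4? yes. Contrib: +1. Sum: 1
Gen 3: crossing 1x4. Both 2&4? no. Sum: 1
Gen 4: crossing 4x1. Both 2&4? no. Sum: 1
Gen 5: crossing 2x3. Both 2&4? no. Sum: 1
Gen 6: crossing 1x4. Both 2&4? no. Sum: 1
Gen 7: crossing 1x3. Both 2&4? no. Sum: 1
Gen 8: crossing 3x1. Both 2&4? no. Sum: 1
Gen 9: crossing 1x3. Both 2&4? no. Sum: 1
Gen 10: crossing 3x1. Both 2&4? no. Sum: 1
Gen 11: crossing 1x3. Both 2&4? no. Sum: 1
Gen 12: crossing 1x2. Both 2&4? no. Sum: 1
Gen 13: crossing 2x1. Both 2&4? no. Sum: 1

Answer: 1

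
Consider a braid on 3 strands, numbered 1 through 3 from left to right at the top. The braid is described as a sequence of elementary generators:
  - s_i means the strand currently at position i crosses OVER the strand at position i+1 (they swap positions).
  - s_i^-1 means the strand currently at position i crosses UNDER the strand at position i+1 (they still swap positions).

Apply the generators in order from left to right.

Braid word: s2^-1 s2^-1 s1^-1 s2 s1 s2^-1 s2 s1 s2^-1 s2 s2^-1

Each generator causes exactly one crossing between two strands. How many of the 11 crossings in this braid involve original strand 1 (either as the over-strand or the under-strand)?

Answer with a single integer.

Answer: 7

Derivation:
Gen 1: crossing 2x3. Involves strand 1? no. Count so far: 0
Gen 2: crossing 3x2. Involves strand 1? no. Count so far: 0
Gen 3: crossing 1x2. Involves strand 1? yes. Count so far: 1
Gen 4: crossing 1x3. Involves strand 1? yes. Count so far: 2
Gen 5: crossing 2x3. Involves strand 1? no. Count so far: 2
Gen 6: crossing 2x1. Involves strand 1? yes. Count so far: 3
Gen 7: crossing 1x2. Involves strand 1? yes. Count so far: 4
Gen 8: crossing 3x2. Involves strand 1? no. Count so far: 4
Gen 9: crossing 3x1. Involves strand 1? yes. Count so far: 5
Gen 10: crossing 1x3. Involves strand 1? yes. Count so far: 6
Gen 11: crossing 3x1. Involves strand 1? yes. Count so far: 7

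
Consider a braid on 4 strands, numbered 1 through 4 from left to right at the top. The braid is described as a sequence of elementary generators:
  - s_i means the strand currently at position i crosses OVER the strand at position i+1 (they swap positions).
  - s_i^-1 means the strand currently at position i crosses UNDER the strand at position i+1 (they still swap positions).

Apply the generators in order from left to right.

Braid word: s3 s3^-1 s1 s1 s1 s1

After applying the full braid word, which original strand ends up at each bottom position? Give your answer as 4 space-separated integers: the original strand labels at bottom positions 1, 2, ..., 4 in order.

Answer: 1 2 3 4

Derivation:
Gen 1 (s3): strand 3 crosses over strand 4. Perm now: [1 2 4 3]
Gen 2 (s3^-1): strand 4 crosses under strand 3. Perm now: [1 2 3 4]
Gen 3 (s1): strand 1 crosses over strand 2. Perm now: [2 1 3 4]
Gen 4 (s1): strand 2 crosses over strand 1. Perm now: [1 2 3 4]
Gen 5 (s1): strand 1 crosses over strand 2. Perm now: [2 1 3 4]
Gen 6 (s1): strand 2 crosses over strand 1. Perm now: [1 2 3 4]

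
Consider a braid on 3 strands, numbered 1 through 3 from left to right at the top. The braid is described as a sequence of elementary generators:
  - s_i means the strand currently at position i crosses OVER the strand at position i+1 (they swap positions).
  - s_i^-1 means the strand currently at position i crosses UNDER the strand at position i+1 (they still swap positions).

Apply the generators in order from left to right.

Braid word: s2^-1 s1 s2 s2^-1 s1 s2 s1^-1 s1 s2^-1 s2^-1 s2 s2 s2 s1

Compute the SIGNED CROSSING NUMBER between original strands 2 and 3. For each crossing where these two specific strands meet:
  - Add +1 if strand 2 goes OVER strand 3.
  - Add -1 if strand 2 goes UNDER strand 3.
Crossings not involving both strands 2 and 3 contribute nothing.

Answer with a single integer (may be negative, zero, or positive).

Gen 1: 2 under 3. Both 2&3? yes. Contrib: -1. Sum: -1
Gen 2: crossing 1x3. Both 2&3? no. Sum: -1
Gen 3: crossing 1x2. Both 2&3? no. Sum: -1
Gen 4: crossing 2x1. Both 2&3? no. Sum: -1
Gen 5: crossing 3x1. Both 2&3? no. Sum: -1
Gen 6: 3 over 2. Both 2&3? yes. Contrib: -1. Sum: -2
Gen 7: crossing 1x2. Both 2&3? no. Sum: -2
Gen 8: crossing 2x1. Both 2&3? no. Sum: -2
Gen 9: 2 under 3. Both 2&3? yes. Contrib: -1. Sum: -3
Gen 10: 3 under 2. Both 2&3? yes. Contrib: +1. Sum: -2
Gen 11: 2 over 3. Both 2&3? yes. Contrib: +1. Sum: -1
Gen 12: 3 over 2. Both 2&3? yes. Contrib: -1. Sum: -2
Gen 13: 2 over 3. Both 2&3? yes. Contrib: +1. Sum: -1
Gen 14: crossing 1x3. Both 2&3? no. Sum: -1

Answer: -1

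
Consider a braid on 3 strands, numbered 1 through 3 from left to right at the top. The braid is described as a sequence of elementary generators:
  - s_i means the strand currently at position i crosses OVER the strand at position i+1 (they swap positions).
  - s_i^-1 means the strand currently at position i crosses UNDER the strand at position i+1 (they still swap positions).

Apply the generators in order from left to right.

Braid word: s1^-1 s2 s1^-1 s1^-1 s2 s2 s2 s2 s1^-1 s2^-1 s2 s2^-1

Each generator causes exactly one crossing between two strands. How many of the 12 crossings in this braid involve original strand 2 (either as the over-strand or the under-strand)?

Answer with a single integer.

Gen 1: crossing 1x2. Involves strand 2? yes. Count so far: 1
Gen 2: crossing 1x3. Involves strand 2? no. Count so far: 1
Gen 3: crossing 2x3. Involves strand 2? yes. Count so far: 2
Gen 4: crossing 3x2. Involves strand 2? yes. Count so far: 3
Gen 5: crossing 3x1. Involves strand 2? no. Count so far: 3
Gen 6: crossing 1x3. Involves strand 2? no. Count so far: 3
Gen 7: crossing 3x1. Involves strand 2? no. Count so far: 3
Gen 8: crossing 1x3. Involves strand 2? no. Count so far: 3
Gen 9: crossing 2x3. Involves strand 2? yes. Count so far: 4
Gen 10: crossing 2x1. Involves strand 2? yes. Count so far: 5
Gen 11: crossing 1x2. Involves strand 2? yes. Count so far: 6
Gen 12: crossing 2x1. Involves strand 2? yes. Count so far: 7

Answer: 7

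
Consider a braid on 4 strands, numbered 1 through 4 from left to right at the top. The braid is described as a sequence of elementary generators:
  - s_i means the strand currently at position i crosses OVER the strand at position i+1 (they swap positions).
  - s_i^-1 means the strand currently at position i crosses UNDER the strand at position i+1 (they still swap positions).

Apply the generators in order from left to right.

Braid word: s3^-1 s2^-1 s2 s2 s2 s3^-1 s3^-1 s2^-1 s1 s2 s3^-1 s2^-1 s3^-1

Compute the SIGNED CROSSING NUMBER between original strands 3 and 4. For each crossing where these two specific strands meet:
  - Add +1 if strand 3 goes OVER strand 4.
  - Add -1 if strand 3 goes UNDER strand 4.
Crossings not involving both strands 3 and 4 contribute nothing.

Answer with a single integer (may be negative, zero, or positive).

Gen 1: 3 under 4. Both 3&4? yes. Contrib: -1. Sum: -1
Gen 2: crossing 2x4. Both 3&4? no. Sum: -1
Gen 3: crossing 4x2. Both 3&4? no. Sum: -1
Gen 4: crossing 2x4. Both 3&4? no. Sum: -1
Gen 5: crossing 4x2. Both 3&4? no. Sum: -1
Gen 6: 4 under 3. Both 3&4? yes. Contrib: +1. Sum: 0
Gen 7: 3 under 4. Both 3&4? yes. Contrib: -1. Sum: -1
Gen 8: crossing 2x4. Both 3&4? no. Sum: -1
Gen 9: crossing 1x4. Both 3&4? no. Sum: -1
Gen 10: crossing 1x2. Both 3&4? no. Sum: -1
Gen 11: crossing 1x3. Both 3&4? no. Sum: -1
Gen 12: crossing 2x3. Both 3&4? no. Sum: -1
Gen 13: crossing 2x1. Both 3&4? no. Sum: -1

Answer: -1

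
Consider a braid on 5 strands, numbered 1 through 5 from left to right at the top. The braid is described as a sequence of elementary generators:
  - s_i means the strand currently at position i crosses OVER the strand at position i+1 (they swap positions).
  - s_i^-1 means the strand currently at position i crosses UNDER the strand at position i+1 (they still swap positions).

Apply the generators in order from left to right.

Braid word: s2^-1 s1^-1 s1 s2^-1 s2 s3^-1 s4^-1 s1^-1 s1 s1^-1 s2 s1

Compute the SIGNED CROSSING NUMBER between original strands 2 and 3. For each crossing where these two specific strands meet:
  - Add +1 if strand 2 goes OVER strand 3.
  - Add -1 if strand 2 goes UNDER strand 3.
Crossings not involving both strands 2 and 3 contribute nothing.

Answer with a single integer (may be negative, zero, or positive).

Answer: 1

Derivation:
Gen 1: 2 under 3. Both 2&3? yes. Contrib: -1. Sum: -1
Gen 2: crossing 1x3. Both 2&3? no. Sum: -1
Gen 3: crossing 3x1. Both 2&3? no. Sum: -1
Gen 4: 3 under 2. Both 2&3? yes. Contrib: +1. Sum: 0
Gen 5: 2 over 3. Both 2&3? yes. Contrib: +1. Sum: 1
Gen 6: crossing 2x4. Both 2&3? no. Sum: 1
Gen 7: crossing 2x5. Both 2&3? no. Sum: 1
Gen 8: crossing 1x3. Both 2&3? no. Sum: 1
Gen 9: crossing 3x1. Both 2&3? no. Sum: 1
Gen 10: crossing 1x3. Both 2&3? no. Sum: 1
Gen 11: crossing 1x4. Both 2&3? no. Sum: 1
Gen 12: crossing 3x4. Both 2&3? no. Sum: 1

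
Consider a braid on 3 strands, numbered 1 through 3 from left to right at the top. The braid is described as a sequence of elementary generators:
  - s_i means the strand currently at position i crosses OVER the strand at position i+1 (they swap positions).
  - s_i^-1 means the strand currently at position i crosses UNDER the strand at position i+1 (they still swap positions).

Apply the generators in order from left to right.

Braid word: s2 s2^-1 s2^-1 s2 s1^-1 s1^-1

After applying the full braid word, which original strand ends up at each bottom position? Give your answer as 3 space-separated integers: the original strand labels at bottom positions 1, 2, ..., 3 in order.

Answer: 1 2 3

Derivation:
Gen 1 (s2): strand 2 crosses over strand 3. Perm now: [1 3 2]
Gen 2 (s2^-1): strand 3 crosses under strand 2. Perm now: [1 2 3]
Gen 3 (s2^-1): strand 2 crosses under strand 3. Perm now: [1 3 2]
Gen 4 (s2): strand 3 crosses over strand 2. Perm now: [1 2 3]
Gen 5 (s1^-1): strand 1 crosses under strand 2. Perm now: [2 1 3]
Gen 6 (s1^-1): strand 2 crosses under strand 1. Perm now: [1 2 3]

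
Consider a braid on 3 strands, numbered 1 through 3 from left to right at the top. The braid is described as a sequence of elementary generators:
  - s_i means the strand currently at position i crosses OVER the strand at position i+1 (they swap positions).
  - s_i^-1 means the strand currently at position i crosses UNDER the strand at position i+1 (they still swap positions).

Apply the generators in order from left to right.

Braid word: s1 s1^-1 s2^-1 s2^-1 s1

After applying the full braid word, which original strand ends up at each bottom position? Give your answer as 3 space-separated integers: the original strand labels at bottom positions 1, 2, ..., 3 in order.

Answer: 2 1 3

Derivation:
Gen 1 (s1): strand 1 crosses over strand 2. Perm now: [2 1 3]
Gen 2 (s1^-1): strand 2 crosses under strand 1. Perm now: [1 2 3]
Gen 3 (s2^-1): strand 2 crosses under strand 3. Perm now: [1 3 2]
Gen 4 (s2^-1): strand 3 crosses under strand 2. Perm now: [1 2 3]
Gen 5 (s1): strand 1 crosses over strand 2. Perm now: [2 1 3]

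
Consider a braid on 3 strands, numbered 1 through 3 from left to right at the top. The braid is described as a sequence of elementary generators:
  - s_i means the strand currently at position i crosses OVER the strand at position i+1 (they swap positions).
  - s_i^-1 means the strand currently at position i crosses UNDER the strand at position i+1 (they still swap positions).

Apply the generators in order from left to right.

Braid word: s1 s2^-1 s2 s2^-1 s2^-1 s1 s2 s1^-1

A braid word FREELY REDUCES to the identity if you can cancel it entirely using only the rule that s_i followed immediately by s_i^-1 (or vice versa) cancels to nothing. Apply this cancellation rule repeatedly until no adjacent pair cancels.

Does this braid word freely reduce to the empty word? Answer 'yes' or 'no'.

Answer: no

Derivation:
Gen 1 (s1): push. Stack: [s1]
Gen 2 (s2^-1): push. Stack: [s1 s2^-1]
Gen 3 (s2): cancels prior s2^-1. Stack: [s1]
Gen 4 (s2^-1): push. Stack: [s1 s2^-1]
Gen 5 (s2^-1): push. Stack: [s1 s2^-1 s2^-1]
Gen 6 (s1): push. Stack: [s1 s2^-1 s2^-1 s1]
Gen 7 (s2): push. Stack: [s1 s2^-1 s2^-1 s1 s2]
Gen 8 (s1^-1): push. Stack: [s1 s2^-1 s2^-1 s1 s2 s1^-1]
Reduced word: s1 s2^-1 s2^-1 s1 s2 s1^-1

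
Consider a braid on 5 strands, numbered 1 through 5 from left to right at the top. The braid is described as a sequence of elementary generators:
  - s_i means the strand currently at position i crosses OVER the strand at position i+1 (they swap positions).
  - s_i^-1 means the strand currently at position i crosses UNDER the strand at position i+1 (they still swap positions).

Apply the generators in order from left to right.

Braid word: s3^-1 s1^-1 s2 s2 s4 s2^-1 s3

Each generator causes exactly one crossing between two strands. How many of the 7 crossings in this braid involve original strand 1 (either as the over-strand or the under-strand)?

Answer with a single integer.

Gen 1: crossing 3x4. Involves strand 1? no. Count so far: 0
Gen 2: crossing 1x2. Involves strand 1? yes. Count so far: 1
Gen 3: crossing 1x4. Involves strand 1? yes. Count so far: 2
Gen 4: crossing 4x1. Involves strand 1? yes. Count so far: 3
Gen 5: crossing 3x5. Involves strand 1? no. Count so far: 3
Gen 6: crossing 1x4. Involves strand 1? yes. Count so far: 4
Gen 7: crossing 1x5. Involves strand 1? yes. Count so far: 5

Answer: 5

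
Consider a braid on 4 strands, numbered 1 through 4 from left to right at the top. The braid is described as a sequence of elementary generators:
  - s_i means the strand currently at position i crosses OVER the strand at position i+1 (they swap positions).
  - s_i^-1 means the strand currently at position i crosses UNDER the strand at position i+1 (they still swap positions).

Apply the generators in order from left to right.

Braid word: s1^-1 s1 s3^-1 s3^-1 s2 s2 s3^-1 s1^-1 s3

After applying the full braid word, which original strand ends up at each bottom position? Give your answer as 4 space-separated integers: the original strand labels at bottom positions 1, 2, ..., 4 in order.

Answer: 2 1 3 4

Derivation:
Gen 1 (s1^-1): strand 1 crosses under strand 2. Perm now: [2 1 3 4]
Gen 2 (s1): strand 2 crosses over strand 1. Perm now: [1 2 3 4]
Gen 3 (s3^-1): strand 3 crosses under strand 4. Perm now: [1 2 4 3]
Gen 4 (s3^-1): strand 4 crosses under strand 3. Perm now: [1 2 3 4]
Gen 5 (s2): strand 2 crosses over strand 3. Perm now: [1 3 2 4]
Gen 6 (s2): strand 3 crosses over strand 2. Perm now: [1 2 3 4]
Gen 7 (s3^-1): strand 3 crosses under strand 4. Perm now: [1 2 4 3]
Gen 8 (s1^-1): strand 1 crosses under strand 2. Perm now: [2 1 4 3]
Gen 9 (s3): strand 4 crosses over strand 3. Perm now: [2 1 3 4]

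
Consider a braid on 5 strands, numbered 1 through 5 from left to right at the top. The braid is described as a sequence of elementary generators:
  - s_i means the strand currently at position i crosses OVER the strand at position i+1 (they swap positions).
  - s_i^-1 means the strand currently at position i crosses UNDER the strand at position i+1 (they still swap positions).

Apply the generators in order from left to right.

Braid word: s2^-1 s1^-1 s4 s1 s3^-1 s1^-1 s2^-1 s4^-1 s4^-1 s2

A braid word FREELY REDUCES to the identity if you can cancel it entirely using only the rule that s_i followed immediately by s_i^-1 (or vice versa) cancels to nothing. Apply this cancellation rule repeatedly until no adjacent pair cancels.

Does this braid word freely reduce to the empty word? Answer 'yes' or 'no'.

Gen 1 (s2^-1): push. Stack: [s2^-1]
Gen 2 (s1^-1): push. Stack: [s2^-1 s1^-1]
Gen 3 (s4): push. Stack: [s2^-1 s1^-1 s4]
Gen 4 (s1): push. Stack: [s2^-1 s1^-1 s4 s1]
Gen 5 (s3^-1): push. Stack: [s2^-1 s1^-1 s4 s1 s3^-1]
Gen 6 (s1^-1): push. Stack: [s2^-1 s1^-1 s4 s1 s3^-1 s1^-1]
Gen 7 (s2^-1): push. Stack: [s2^-1 s1^-1 s4 s1 s3^-1 s1^-1 s2^-1]
Gen 8 (s4^-1): push. Stack: [s2^-1 s1^-1 s4 s1 s3^-1 s1^-1 s2^-1 s4^-1]
Gen 9 (s4^-1): push. Stack: [s2^-1 s1^-1 s4 s1 s3^-1 s1^-1 s2^-1 s4^-1 s4^-1]
Gen 10 (s2): push. Stack: [s2^-1 s1^-1 s4 s1 s3^-1 s1^-1 s2^-1 s4^-1 s4^-1 s2]
Reduced word: s2^-1 s1^-1 s4 s1 s3^-1 s1^-1 s2^-1 s4^-1 s4^-1 s2

Answer: no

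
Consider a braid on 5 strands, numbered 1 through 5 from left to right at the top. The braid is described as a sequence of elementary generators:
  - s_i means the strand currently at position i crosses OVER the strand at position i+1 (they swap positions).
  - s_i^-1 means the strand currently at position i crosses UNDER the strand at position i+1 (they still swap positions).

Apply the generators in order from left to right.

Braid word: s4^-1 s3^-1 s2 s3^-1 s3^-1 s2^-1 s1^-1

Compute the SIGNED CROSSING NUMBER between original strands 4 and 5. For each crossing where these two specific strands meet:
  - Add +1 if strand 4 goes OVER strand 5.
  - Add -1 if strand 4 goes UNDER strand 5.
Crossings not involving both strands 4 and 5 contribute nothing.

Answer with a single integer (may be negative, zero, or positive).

Answer: -1

Derivation:
Gen 1: 4 under 5. Both 4&5? yes. Contrib: -1. Sum: -1
Gen 2: crossing 3x5. Both 4&5? no. Sum: -1
Gen 3: crossing 2x5. Both 4&5? no. Sum: -1
Gen 4: crossing 2x3. Both 4&5? no. Sum: -1
Gen 5: crossing 3x2. Both 4&5? no. Sum: -1
Gen 6: crossing 5x2. Both 4&5? no. Sum: -1
Gen 7: crossing 1x2. Both 4&5? no. Sum: -1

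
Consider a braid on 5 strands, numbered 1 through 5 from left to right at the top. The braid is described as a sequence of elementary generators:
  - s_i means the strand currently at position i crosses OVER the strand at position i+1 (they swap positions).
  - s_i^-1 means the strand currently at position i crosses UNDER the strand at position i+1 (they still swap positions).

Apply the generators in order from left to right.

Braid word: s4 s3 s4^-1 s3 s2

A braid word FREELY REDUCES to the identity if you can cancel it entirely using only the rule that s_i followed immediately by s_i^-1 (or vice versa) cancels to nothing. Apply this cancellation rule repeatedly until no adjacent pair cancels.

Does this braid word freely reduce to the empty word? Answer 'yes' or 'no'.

Gen 1 (s4): push. Stack: [s4]
Gen 2 (s3): push. Stack: [s4 s3]
Gen 3 (s4^-1): push. Stack: [s4 s3 s4^-1]
Gen 4 (s3): push. Stack: [s4 s3 s4^-1 s3]
Gen 5 (s2): push. Stack: [s4 s3 s4^-1 s3 s2]
Reduced word: s4 s3 s4^-1 s3 s2

Answer: no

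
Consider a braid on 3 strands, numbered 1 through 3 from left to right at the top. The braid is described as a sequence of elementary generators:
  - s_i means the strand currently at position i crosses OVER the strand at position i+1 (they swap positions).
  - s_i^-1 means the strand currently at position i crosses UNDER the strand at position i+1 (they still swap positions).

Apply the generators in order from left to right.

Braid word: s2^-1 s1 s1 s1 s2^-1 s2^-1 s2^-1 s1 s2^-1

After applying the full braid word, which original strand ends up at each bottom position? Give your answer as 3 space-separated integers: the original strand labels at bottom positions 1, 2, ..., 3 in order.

Answer: 2 1 3

Derivation:
Gen 1 (s2^-1): strand 2 crosses under strand 3. Perm now: [1 3 2]
Gen 2 (s1): strand 1 crosses over strand 3. Perm now: [3 1 2]
Gen 3 (s1): strand 3 crosses over strand 1. Perm now: [1 3 2]
Gen 4 (s1): strand 1 crosses over strand 3. Perm now: [3 1 2]
Gen 5 (s2^-1): strand 1 crosses under strand 2. Perm now: [3 2 1]
Gen 6 (s2^-1): strand 2 crosses under strand 1. Perm now: [3 1 2]
Gen 7 (s2^-1): strand 1 crosses under strand 2. Perm now: [3 2 1]
Gen 8 (s1): strand 3 crosses over strand 2. Perm now: [2 3 1]
Gen 9 (s2^-1): strand 3 crosses under strand 1. Perm now: [2 1 3]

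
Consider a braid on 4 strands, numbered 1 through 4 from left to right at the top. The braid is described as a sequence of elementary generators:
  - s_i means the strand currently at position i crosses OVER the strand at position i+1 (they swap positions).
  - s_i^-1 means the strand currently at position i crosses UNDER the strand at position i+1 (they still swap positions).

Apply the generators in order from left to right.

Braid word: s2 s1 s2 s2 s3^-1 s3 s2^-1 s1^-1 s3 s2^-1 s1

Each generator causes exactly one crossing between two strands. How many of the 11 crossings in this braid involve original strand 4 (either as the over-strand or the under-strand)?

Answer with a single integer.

Answer: 5

Derivation:
Gen 1: crossing 2x3. Involves strand 4? no. Count so far: 0
Gen 2: crossing 1x3. Involves strand 4? no. Count so far: 0
Gen 3: crossing 1x2. Involves strand 4? no. Count so far: 0
Gen 4: crossing 2x1. Involves strand 4? no. Count so far: 0
Gen 5: crossing 2x4. Involves strand 4? yes. Count so far: 1
Gen 6: crossing 4x2. Involves strand 4? yes. Count so far: 2
Gen 7: crossing 1x2. Involves strand 4? no. Count so far: 2
Gen 8: crossing 3x2. Involves strand 4? no. Count so far: 2
Gen 9: crossing 1x4. Involves strand 4? yes. Count so far: 3
Gen 10: crossing 3x4. Involves strand 4? yes. Count so far: 4
Gen 11: crossing 2x4. Involves strand 4? yes. Count so far: 5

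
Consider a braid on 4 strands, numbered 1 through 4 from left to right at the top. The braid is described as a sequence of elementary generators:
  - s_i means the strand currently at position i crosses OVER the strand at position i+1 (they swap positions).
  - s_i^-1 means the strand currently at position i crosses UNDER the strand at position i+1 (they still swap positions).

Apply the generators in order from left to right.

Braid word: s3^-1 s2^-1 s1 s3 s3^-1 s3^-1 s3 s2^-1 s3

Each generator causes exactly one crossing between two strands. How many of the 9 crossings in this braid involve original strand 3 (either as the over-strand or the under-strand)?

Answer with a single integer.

Gen 1: crossing 3x4. Involves strand 3? yes. Count so far: 1
Gen 2: crossing 2x4. Involves strand 3? no. Count so far: 1
Gen 3: crossing 1x4. Involves strand 3? no. Count so far: 1
Gen 4: crossing 2x3. Involves strand 3? yes. Count so far: 2
Gen 5: crossing 3x2. Involves strand 3? yes. Count so far: 3
Gen 6: crossing 2x3. Involves strand 3? yes. Count so far: 4
Gen 7: crossing 3x2. Involves strand 3? yes. Count so far: 5
Gen 8: crossing 1x2. Involves strand 3? no. Count so far: 5
Gen 9: crossing 1x3. Involves strand 3? yes. Count so far: 6

Answer: 6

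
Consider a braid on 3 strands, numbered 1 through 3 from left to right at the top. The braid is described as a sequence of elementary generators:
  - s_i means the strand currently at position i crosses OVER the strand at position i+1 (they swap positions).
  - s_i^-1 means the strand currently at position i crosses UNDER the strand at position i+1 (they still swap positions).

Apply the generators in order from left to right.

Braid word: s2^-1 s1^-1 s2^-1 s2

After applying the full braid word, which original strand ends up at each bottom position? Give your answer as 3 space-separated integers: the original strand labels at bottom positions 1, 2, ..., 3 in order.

Gen 1 (s2^-1): strand 2 crosses under strand 3. Perm now: [1 3 2]
Gen 2 (s1^-1): strand 1 crosses under strand 3. Perm now: [3 1 2]
Gen 3 (s2^-1): strand 1 crosses under strand 2. Perm now: [3 2 1]
Gen 4 (s2): strand 2 crosses over strand 1. Perm now: [3 1 2]

Answer: 3 1 2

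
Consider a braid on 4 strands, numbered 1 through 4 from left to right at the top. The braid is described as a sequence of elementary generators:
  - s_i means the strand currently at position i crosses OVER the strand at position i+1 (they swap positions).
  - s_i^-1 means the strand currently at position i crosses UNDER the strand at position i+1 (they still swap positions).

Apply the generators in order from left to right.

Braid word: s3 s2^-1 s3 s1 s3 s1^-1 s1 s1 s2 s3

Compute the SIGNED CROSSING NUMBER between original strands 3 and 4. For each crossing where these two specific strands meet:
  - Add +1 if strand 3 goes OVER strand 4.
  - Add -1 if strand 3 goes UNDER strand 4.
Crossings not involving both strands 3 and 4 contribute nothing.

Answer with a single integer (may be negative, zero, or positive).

Gen 1: 3 over 4. Both 3&4? yes. Contrib: +1. Sum: 1
Gen 2: crossing 2x4. Both 3&4? no. Sum: 1
Gen 3: crossing 2x3. Both 3&4? no. Sum: 1
Gen 4: crossing 1x4. Both 3&4? no. Sum: 1
Gen 5: crossing 3x2. Both 3&4? no. Sum: 1
Gen 6: crossing 4x1. Both 3&4? no. Sum: 1
Gen 7: crossing 1x4. Both 3&4? no. Sum: 1
Gen 8: crossing 4x1. Both 3&4? no. Sum: 1
Gen 9: crossing 4x2. Both 3&4? no. Sum: 1
Gen 10: 4 over 3. Both 3&4? yes. Contrib: -1. Sum: 0

Answer: 0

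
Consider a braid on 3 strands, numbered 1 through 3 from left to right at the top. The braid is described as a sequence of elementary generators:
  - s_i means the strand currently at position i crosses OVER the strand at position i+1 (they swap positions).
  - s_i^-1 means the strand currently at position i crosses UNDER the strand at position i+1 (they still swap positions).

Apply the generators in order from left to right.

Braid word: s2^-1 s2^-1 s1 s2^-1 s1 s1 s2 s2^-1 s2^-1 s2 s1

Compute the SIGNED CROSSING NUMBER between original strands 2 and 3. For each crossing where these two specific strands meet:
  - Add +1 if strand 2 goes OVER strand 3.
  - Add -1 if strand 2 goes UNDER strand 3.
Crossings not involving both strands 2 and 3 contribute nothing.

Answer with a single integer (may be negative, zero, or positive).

Answer: 1

Derivation:
Gen 1: 2 under 3. Both 2&3? yes. Contrib: -1. Sum: -1
Gen 2: 3 under 2. Both 2&3? yes. Contrib: +1. Sum: 0
Gen 3: crossing 1x2. Both 2&3? no. Sum: 0
Gen 4: crossing 1x3. Both 2&3? no. Sum: 0
Gen 5: 2 over 3. Both 2&3? yes. Contrib: +1. Sum: 1
Gen 6: 3 over 2. Both 2&3? yes. Contrib: -1. Sum: 0
Gen 7: crossing 3x1. Both 2&3? no. Sum: 0
Gen 8: crossing 1x3. Both 2&3? no. Sum: 0
Gen 9: crossing 3x1. Both 2&3? no. Sum: 0
Gen 10: crossing 1x3. Both 2&3? no. Sum: 0
Gen 11: 2 over 3. Both 2&3? yes. Contrib: +1. Sum: 1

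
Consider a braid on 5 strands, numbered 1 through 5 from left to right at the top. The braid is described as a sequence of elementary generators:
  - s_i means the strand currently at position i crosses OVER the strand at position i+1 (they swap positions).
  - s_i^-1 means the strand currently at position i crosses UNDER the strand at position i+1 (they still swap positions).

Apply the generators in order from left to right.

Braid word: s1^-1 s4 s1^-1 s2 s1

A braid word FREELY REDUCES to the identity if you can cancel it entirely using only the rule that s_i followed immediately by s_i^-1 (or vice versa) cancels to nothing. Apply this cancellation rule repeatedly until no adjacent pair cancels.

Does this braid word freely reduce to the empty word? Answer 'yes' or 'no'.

Answer: no

Derivation:
Gen 1 (s1^-1): push. Stack: [s1^-1]
Gen 2 (s4): push. Stack: [s1^-1 s4]
Gen 3 (s1^-1): push. Stack: [s1^-1 s4 s1^-1]
Gen 4 (s2): push. Stack: [s1^-1 s4 s1^-1 s2]
Gen 5 (s1): push. Stack: [s1^-1 s4 s1^-1 s2 s1]
Reduced word: s1^-1 s4 s1^-1 s2 s1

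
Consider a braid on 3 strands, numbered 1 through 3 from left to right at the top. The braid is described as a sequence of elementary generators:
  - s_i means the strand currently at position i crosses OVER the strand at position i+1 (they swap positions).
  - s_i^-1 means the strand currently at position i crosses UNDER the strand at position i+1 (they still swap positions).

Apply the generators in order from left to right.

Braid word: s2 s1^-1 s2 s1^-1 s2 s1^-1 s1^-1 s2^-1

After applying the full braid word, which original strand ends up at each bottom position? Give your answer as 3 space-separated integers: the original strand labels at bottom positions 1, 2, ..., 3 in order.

Gen 1 (s2): strand 2 crosses over strand 3. Perm now: [1 3 2]
Gen 2 (s1^-1): strand 1 crosses under strand 3. Perm now: [3 1 2]
Gen 3 (s2): strand 1 crosses over strand 2. Perm now: [3 2 1]
Gen 4 (s1^-1): strand 3 crosses under strand 2. Perm now: [2 3 1]
Gen 5 (s2): strand 3 crosses over strand 1. Perm now: [2 1 3]
Gen 6 (s1^-1): strand 2 crosses under strand 1. Perm now: [1 2 3]
Gen 7 (s1^-1): strand 1 crosses under strand 2. Perm now: [2 1 3]
Gen 8 (s2^-1): strand 1 crosses under strand 3. Perm now: [2 3 1]

Answer: 2 3 1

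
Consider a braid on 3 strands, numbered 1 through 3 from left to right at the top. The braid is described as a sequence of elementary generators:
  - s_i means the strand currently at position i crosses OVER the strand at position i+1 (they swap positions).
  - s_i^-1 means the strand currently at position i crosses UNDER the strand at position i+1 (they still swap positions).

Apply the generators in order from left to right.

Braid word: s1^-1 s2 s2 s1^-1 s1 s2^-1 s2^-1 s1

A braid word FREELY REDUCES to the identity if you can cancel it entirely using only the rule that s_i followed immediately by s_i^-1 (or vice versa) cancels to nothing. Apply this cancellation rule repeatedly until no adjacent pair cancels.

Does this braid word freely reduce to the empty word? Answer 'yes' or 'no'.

Answer: yes

Derivation:
Gen 1 (s1^-1): push. Stack: [s1^-1]
Gen 2 (s2): push. Stack: [s1^-1 s2]
Gen 3 (s2): push. Stack: [s1^-1 s2 s2]
Gen 4 (s1^-1): push. Stack: [s1^-1 s2 s2 s1^-1]
Gen 5 (s1): cancels prior s1^-1. Stack: [s1^-1 s2 s2]
Gen 6 (s2^-1): cancels prior s2. Stack: [s1^-1 s2]
Gen 7 (s2^-1): cancels prior s2. Stack: [s1^-1]
Gen 8 (s1): cancels prior s1^-1. Stack: []
Reduced word: (empty)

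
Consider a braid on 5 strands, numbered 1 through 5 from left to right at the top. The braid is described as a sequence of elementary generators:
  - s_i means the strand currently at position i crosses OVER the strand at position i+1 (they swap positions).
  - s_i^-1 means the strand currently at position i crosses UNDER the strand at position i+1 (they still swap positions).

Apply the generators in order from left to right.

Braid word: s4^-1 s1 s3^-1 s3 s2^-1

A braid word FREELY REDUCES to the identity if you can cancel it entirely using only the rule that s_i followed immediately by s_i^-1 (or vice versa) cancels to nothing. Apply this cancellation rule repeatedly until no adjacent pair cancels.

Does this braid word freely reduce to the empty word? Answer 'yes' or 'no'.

Gen 1 (s4^-1): push. Stack: [s4^-1]
Gen 2 (s1): push. Stack: [s4^-1 s1]
Gen 3 (s3^-1): push. Stack: [s4^-1 s1 s3^-1]
Gen 4 (s3): cancels prior s3^-1. Stack: [s4^-1 s1]
Gen 5 (s2^-1): push. Stack: [s4^-1 s1 s2^-1]
Reduced word: s4^-1 s1 s2^-1

Answer: no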